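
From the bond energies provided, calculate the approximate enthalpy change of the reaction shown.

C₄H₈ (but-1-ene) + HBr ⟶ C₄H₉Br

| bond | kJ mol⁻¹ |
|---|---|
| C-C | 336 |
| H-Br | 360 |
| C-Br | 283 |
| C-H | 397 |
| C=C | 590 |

ΔH ≈ −66 kJ

Bonds broken (reactants):
  C-C: 2 × 336 = 672
  C-H: 8 × 397 = 3176
  C=C: 1 × 590 = 590
  H-Br: 1 × 360 = 360
  Σ(broken) = 4798 kJ
Bonds formed (products):
  C-Br: 1 × 283 = 283
  C-C: 3 × 336 = 1008
  C-H: 9 × 397 = 3573
  Σ(formed) = 4864 kJ
ΔH = Σ(broken) − Σ(formed) = 4798 − 4864 = −66 kJ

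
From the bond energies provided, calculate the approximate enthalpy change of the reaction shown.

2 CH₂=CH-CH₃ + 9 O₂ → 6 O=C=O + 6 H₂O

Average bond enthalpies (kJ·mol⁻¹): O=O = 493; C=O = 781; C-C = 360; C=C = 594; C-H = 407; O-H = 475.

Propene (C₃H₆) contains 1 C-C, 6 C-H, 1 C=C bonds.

ΔH ≈ −3843 kJ

Bonds broken (reactants):
  C-C: 2 × 360 = 720
  C-H: 12 × 407 = 4884
  C=C: 2 × 594 = 1188
  O=O: 9 × 493 = 4437
  Σ(broken) = 11229 kJ
Bonds formed (products):
  C=O: 12 × 781 = 9372
  O-H: 12 × 475 = 5700
  Σ(formed) = 15072 kJ
ΔH = Σ(broken) − Σ(formed) = 11229 − 15072 = −3843 kJ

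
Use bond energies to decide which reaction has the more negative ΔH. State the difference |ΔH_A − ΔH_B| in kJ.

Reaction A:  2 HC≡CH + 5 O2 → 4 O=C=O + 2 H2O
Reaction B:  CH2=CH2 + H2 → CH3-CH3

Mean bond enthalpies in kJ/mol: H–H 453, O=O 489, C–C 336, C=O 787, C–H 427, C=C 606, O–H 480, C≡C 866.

Reaction A:
  Bonds broken (reactants):
    C≡C: 2 × 866 = 1732
    C–H: 4 × 427 = 1708
    O=O: 5 × 489 = 2445
    Σ(broken) = 5885 kJ
  Bonds formed (products):
    C=O: 8 × 787 = 6296
    O–H: 4 × 480 = 1920
    Σ(formed) = 8216 kJ
  ΔH_A = 5885 − 8216 = −2331 kJ
Reaction B:
  Bonds broken (reactants):
    C–H: 4 × 427 = 1708
    C=C: 1 × 606 = 606
    H–H: 1 × 453 = 453
    Σ(broken) = 2767 kJ
  Bonds formed (products):
    C–C: 1 × 336 = 336
    C–H: 6 × 427 = 2562
    Σ(formed) = 2898 kJ
  ΔH_B = 2767 − 2898 = −131 kJ
ΔH_A − ΔH_B = −2200 kJ, so reaction A has the more negative ΔH; |ΔH_A − ΔH_B| = 2200 kJ.

Reaction A, by 2200 kJ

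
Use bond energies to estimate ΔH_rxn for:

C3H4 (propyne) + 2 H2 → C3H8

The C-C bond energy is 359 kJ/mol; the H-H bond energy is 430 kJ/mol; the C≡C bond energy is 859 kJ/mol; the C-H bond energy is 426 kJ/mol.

Bonds broken (reactants):
  C≡C: 1 × 859 = 859
  C-C: 1 × 359 = 359
  C-H: 4 × 426 = 1704
  H-H: 2 × 430 = 860
  Σ(broken) = 3782 kJ
Bonds formed (products):
  C-C: 2 × 359 = 718
  C-H: 8 × 426 = 3408
  Σ(formed) = 4126 kJ
ΔH = Σ(broken) − Σ(formed) = 3782 − 4126 = −344 kJ

ΔH ≈ −344 kJ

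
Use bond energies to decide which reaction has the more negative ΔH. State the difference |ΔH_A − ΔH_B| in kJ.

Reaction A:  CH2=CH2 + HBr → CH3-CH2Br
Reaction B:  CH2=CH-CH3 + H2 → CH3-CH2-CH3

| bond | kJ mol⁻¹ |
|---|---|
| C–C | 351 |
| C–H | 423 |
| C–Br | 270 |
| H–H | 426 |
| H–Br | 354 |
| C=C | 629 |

Reaction B, by 81 kJ

Reaction A:
  Bonds broken (reactants):
    C–H: 4 × 423 = 1692
    C=C: 1 × 629 = 629
    H–Br: 1 × 354 = 354
    Σ(broken) = 2675 kJ
  Bonds formed (products):
    C–Br: 1 × 270 = 270
    C–C: 1 × 351 = 351
    C–H: 5 × 423 = 2115
    Σ(formed) = 2736 kJ
  ΔH_A = 2675 − 2736 = −61 kJ
Reaction B:
  Bonds broken (reactants):
    C–C: 1 × 351 = 351
    C–H: 6 × 423 = 2538
    C=C: 1 × 629 = 629
    H–H: 1 × 426 = 426
    Σ(broken) = 3944 kJ
  Bonds formed (products):
    C–C: 2 × 351 = 702
    C–H: 8 × 423 = 3384
    Σ(formed) = 4086 kJ
  ΔH_B = 3944 − 4086 = −142 kJ
ΔH_A − ΔH_B = +81 kJ, so reaction B has the more negative ΔH; |ΔH_A − ΔH_B| = 81 kJ.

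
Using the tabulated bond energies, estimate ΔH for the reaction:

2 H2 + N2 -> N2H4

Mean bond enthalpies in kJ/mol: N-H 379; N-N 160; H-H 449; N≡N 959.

ΔH ≈ +181 kJ

Bonds broken (reactants):
  H-H: 2 × 449 = 898
  N≡N: 1 × 959 = 959
  Σ(broken) = 1857 kJ
Bonds formed (products):
  N-H: 4 × 379 = 1516
  N-N: 1 × 160 = 160
  Σ(formed) = 1676 kJ
ΔH = Σ(broken) − Σ(formed) = 1857 − 1676 = +181 kJ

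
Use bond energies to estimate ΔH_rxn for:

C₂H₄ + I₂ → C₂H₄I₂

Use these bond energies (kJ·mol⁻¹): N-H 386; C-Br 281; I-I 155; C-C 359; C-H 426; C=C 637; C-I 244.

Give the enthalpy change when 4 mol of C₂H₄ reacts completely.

Bonds broken (reactants):
  C-H: 4 × 426 = 1704
  C=C: 1 × 637 = 637
  I-I: 1 × 155 = 155
  Σ(broken) = 2496 kJ
Bonds formed (products):
  C-C: 1 × 359 = 359
  C-H: 4 × 426 = 1704
  C-I: 2 × 244 = 488
  Σ(formed) = 2551 kJ
ΔH = Σ(broken) − Σ(formed) = 2496 − 2551 = −55 kJ
For 4× the reaction as written: 4 × (−55) = −220 kJ

ΔH = −220 kJ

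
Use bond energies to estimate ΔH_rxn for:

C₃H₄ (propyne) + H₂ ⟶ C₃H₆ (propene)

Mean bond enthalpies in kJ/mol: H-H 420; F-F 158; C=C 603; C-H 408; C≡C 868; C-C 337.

Bonds broken (reactants):
  C≡C: 1 × 868 = 868
  C-C: 1 × 337 = 337
  C-H: 4 × 408 = 1632
  H-H: 1 × 420 = 420
  Σ(broken) = 3257 kJ
Bonds formed (products):
  C-C: 1 × 337 = 337
  C-H: 6 × 408 = 2448
  C=C: 1 × 603 = 603
  Σ(formed) = 3388 kJ
ΔH = Σ(broken) − Σ(formed) = 3257 − 3388 = −131 kJ

ΔH ≈ −131 kJ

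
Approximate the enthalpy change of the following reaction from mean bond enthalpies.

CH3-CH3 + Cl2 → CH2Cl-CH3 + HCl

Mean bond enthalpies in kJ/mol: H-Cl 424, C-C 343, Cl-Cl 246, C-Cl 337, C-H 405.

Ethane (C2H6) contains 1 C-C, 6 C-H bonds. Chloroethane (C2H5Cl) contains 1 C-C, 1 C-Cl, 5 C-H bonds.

ΔH ≈ −110 kJ

Bonds broken (reactants):
  C-C: 1 × 343 = 343
  C-H: 6 × 405 = 2430
  Cl-Cl: 1 × 246 = 246
  Σ(broken) = 3019 kJ
Bonds formed (products):
  C-C: 1 × 343 = 343
  C-Cl: 1 × 337 = 337
  C-H: 5 × 405 = 2025
  H-Cl: 1 × 424 = 424
  Σ(formed) = 3129 kJ
ΔH = Σ(broken) − Σ(formed) = 3019 − 3129 = −110 kJ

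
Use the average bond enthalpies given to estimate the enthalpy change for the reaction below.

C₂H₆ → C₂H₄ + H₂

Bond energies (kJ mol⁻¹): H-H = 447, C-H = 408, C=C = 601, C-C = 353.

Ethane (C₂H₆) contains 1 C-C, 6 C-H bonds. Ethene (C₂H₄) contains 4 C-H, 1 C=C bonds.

Bonds broken (reactants):
  C-C: 1 × 353 = 353
  C-H: 6 × 408 = 2448
  Σ(broken) = 2801 kJ
Bonds formed (products):
  C-H: 4 × 408 = 1632
  C=C: 1 × 601 = 601
  H-H: 1 × 447 = 447
  Σ(formed) = 2680 kJ
ΔH = Σ(broken) − Σ(formed) = 2801 − 2680 = +121 kJ

ΔH ≈ +121 kJ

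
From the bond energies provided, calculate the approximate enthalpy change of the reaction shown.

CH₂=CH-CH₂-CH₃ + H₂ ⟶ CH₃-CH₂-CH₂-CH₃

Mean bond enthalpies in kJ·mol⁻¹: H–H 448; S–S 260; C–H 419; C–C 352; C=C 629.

Bonds broken (reactants):
  C–C: 2 × 352 = 704
  C–H: 8 × 419 = 3352
  C=C: 1 × 629 = 629
  H–H: 1 × 448 = 448
  Σ(broken) = 5133 kJ
Bonds formed (products):
  C–C: 3 × 352 = 1056
  C–H: 10 × 419 = 4190
  Σ(formed) = 5246 kJ
ΔH = Σ(broken) − Σ(formed) = 5133 − 5246 = −113 kJ

ΔH ≈ −113 kJ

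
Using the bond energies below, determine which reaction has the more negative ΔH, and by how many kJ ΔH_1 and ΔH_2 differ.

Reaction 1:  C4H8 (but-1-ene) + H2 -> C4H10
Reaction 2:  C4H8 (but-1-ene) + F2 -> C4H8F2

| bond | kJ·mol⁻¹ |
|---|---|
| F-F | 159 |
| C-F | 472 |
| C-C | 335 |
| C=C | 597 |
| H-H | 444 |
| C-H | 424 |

Reaction 1:
  Bonds broken (reactants):
    C-C: 2 × 335 = 670
    C-H: 8 × 424 = 3392
    C=C: 1 × 597 = 597
    H-H: 1 × 444 = 444
    Σ(broken) = 5103 kJ
  Bonds formed (products):
    C-C: 3 × 335 = 1005
    C-H: 10 × 424 = 4240
    Σ(formed) = 5245 kJ
  ΔH_1 = 5103 − 5245 = −142 kJ
Reaction 2:
  Bonds broken (reactants):
    C-C: 2 × 335 = 670
    C-H: 8 × 424 = 3392
    C=C: 1 × 597 = 597
    F-F: 1 × 159 = 159
    Σ(broken) = 4818 kJ
  Bonds formed (products):
    C-C: 3 × 335 = 1005
    C-F: 2 × 472 = 944
    C-H: 8 × 424 = 3392
    Σ(formed) = 5341 kJ
  ΔH_2 = 4818 − 5341 = −523 kJ
ΔH_1 − ΔH_2 = +381 kJ, so reaction 2 has the more negative ΔH; |ΔH_1 − ΔH_2| = 381 kJ.

Reaction 2, by 381 kJ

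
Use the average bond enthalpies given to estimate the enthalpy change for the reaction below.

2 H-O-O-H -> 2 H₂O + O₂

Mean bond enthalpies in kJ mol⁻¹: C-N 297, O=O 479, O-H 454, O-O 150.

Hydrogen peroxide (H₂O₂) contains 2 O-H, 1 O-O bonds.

Bonds broken (reactants):
  O-H: 4 × 454 = 1816
  O-O: 2 × 150 = 300
  Σ(broken) = 2116 kJ
Bonds formed (products):
  O-H: 4 × 454 = 1816
  O=O: 1 × 479 = 479
  Σ(formed) = 2295 kJ
ΔH = Σ(broken) − Σ(formed) = 2116 − 2295 = −179 kJ

ΔH ≈ −179 kJ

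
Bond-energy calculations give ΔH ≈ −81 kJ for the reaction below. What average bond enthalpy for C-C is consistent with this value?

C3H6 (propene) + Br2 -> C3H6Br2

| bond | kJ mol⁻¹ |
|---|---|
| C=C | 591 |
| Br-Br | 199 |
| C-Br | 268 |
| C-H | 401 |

D(C-C) ≈ 335 kJ/mol

Let D be the C-C bond energy.
Σ(broken) = 1×199 + 1×D + 6×401 + 1×591 = 3196 + D
Σ(formed) = 2×268 + 2×D + 6×401 = 2942 + 2D
ΔH = Σ(broken) − Σ(formed) = (3196 + D) − (2942 + 2D) = +254 − D
Setting this equal to −81 kJ gives D = 335 kJ/mol.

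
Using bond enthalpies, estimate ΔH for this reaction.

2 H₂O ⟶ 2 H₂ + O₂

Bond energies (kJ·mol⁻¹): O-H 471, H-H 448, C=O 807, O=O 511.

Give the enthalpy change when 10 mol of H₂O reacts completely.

ΔH = +2385 kJ

Bonds broken (reactants):
  O-H: 4 × 471 = 1884
  Σ(broken) = 1884 kJ
Bonds formed (products):
  H-H: 2 × 448 = 896
  O=O: 1 × 511 = 511
  Σ(formed) = 1407 kJ
ΔH = Σ(broken) − Σ(formed) = 1884 − 1407 = +477 kJ
For 5× the reaction as written: 5 × (+477) = +2385 kJ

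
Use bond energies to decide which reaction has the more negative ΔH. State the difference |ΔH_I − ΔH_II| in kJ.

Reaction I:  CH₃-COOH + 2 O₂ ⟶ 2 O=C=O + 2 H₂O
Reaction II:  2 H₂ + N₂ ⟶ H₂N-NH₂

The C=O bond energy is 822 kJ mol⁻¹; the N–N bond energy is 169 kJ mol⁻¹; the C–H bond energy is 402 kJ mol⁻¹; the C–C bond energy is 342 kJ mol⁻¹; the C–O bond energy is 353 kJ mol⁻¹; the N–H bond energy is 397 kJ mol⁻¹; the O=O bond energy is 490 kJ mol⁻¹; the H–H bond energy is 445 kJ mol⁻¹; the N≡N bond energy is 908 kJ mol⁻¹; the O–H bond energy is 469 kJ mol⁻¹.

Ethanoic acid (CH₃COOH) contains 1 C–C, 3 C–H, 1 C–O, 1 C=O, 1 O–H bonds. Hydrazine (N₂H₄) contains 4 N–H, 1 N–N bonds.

Reaction I:
  Bonds broken (reactants):
    C–C: 1 × 342 = 342
    C–H: 3 × 402 = 1206
    C–O: 1 × 353 = 353
    C=O: 1 × 822 = 822
    O–H: 1 × 469 = 469
    O=O: 2 × 490 = 980
    Σ(broken) = 4172 kJ
  Bonds formed (products):
    C=O: 4 × 822 = 3288
    O–H: 4 × 469 = 1876
    Σ(formed) = 5164 kJ
  ΔH_I = 4172 − 5164 = −992 kJ
Reaction II:
  Bonds broken (reactants):
    H–H: 2 × 445 = 890
    N≡N: 1 × 908 = 908
    Σ(broken) = 1798 kJ
  Bonds formed (products):
    N–H: 4 × 397 = 1588
    N–N: 1 × 169 = 169
    Σ(formed) = 1757 kJ
  ΔH_II = 1798 − 1757 = +41 kJ
ΔH_I − ΔH_II = −1033 kJ, so reaction I has the more negative ΔH; |ΔH_I − ΔH_II| = 1033 kJ.

Reaction I, by 1033 kJ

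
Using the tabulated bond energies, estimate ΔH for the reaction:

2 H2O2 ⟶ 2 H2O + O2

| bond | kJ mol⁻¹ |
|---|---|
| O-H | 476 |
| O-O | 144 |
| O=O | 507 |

Bonds broken (reactants):
  O-H: 4 × 476 = 1904
  O-O: 2 × 144 = 288
  Σ(broken) = 2192 kJ
Bonds formed (products):
  O-H: 4 × 476 = 1904
  O=O: 1 × 507 = 507
  Σ(formed) = 2411 kJ
ΔH = Σ(broken) − Σ(formed) = 2192 − 2411 = −219 kJ

ΔH ≈ −219 kJ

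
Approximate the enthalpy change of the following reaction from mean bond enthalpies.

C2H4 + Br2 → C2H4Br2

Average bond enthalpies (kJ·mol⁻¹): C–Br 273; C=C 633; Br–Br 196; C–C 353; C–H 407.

Bonds broken (reactants):
  Br–Br: 1 × 196 = 196
  C–H: 4 × 407 = 1628
  C=C: 1 × 633 = 633
  Σ(broken) = 2457 kJ
Bonds formed (products):
  C–Br: 2 × 273 = 546
  C–C: 1 × 353 = 353
  C–H: 4 × 407 = 1628
  Σ(formed) = 2527 kJ
ΔH = Σ(broken) − Σ(formed) = 2457 − 2527 = −70 kJ

ΔH ≈ −70 kJ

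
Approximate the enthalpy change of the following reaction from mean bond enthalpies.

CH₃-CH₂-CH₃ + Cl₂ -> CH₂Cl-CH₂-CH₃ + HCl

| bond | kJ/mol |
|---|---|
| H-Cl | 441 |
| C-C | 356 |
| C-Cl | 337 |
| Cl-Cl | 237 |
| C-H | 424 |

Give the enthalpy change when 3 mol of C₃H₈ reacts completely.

ΔH = −351 kJ

Bonds broken (reactants):
  C-C: 2 × 356 = 712
  C-H: 8 × 424 = 3392
  Cl-Cl: 1 × 237 = 237
  Σ(broken) = 4341 kJ
Bonds formed (products):
  C-C: 2 × 356 = 712
  C-Cl: 1 × 337 = 337
  C-H: 7 × 424 = 2968
  H-Cl: 1 × 441 = 441
  Σ(formed) = 4458 kJ
ΔH = Σ(broken) − Σ(formed) = 4341 − 4458 = −117 kJ
For 3× the reaction as written: 3 × (−117) = −351 kJ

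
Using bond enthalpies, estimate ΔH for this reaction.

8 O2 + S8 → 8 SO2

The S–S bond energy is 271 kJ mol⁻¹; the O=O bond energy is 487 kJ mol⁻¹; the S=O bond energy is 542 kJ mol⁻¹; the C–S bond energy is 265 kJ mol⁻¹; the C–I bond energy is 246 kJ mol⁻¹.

ΔH ≈ −2608 kJ

Bonds broken (reactants):
  O=O: 8 × 487 = 3896
  S–S: 8 × 271 = 2168
  Σ(broken) = 6064 kJ
Bonds formed (products):
  S=O: 16 × 542 = 8672
  Σ(formed) = 8672 kJ
ΔH = Σ(broken) − Σ(formed) = 6064 − 8672 = −2608 kJ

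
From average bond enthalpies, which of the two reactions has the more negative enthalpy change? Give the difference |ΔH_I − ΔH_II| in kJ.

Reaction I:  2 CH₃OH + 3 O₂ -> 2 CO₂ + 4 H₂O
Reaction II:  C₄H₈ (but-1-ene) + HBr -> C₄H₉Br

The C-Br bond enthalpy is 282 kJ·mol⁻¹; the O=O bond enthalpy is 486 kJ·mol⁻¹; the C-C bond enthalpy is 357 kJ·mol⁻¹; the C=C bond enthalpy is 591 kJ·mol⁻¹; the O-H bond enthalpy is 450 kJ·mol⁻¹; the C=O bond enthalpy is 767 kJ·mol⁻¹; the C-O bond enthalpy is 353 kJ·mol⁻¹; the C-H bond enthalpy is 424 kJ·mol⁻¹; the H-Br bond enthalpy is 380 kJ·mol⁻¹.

Reaction I, by 968 kJ

Reaction I:
  Bonds broken (reactants):
    C-H: 6 × 424 = 2544
    C-O: 2 × 353 = 706
    O-H: 2 × 450 = 900
    O=O: 3 × 486 = 1458
    Σ(broken) = 5608 kJ
  Bonds formed (products):
    C=O: 4 × 767 = 3068
    O-H: 8 × 450 = 3600
    Σ(formed) = 6668 kJ
  ΔH_I = 5608 − 6668 = −1060 kJ
Reaction II:
  Bonds broken (reactants):
    C-C: 2 × 357 = 714
    C-H: 8 × 424 = 3392
    C=C: 1 × 591 = 591
    H-Br: 1 × 380 = 380
    Σ(broken) = 5077 kJ
  Bonds formed (products):
    C-Br: 1 × 282 = 282
    C-C: 3 × 357 = 1071
    C-H: 9 × 424 = 3816
    Σ(formed) = 5169 kJ
  ΔH_II = 5077 − 5169 = −92 kJ
ΔH_I − ΔH_II = −968 kJ, so reaction I has the more negative ΔH; |ΔH_I − ΔH_II| = 968 kJ.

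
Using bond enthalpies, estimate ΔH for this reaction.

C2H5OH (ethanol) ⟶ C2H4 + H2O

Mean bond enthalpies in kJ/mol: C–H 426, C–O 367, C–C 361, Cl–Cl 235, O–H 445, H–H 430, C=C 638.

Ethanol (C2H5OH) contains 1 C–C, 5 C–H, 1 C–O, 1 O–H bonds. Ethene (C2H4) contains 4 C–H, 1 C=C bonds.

ΔH ≈ +71 kJ

Bonds broken (reactants):
  C–C: 1 × 361 = 361
  C–H: 5 × 426 = 2130
  C–O: 1 × 367 = 367
  O–H: 1 × 445 = 445
  Σ(broken) = 3303 kJ
Bonds formed (products):
  C–H: 4 × 426 = 1704
  C=C: 1 × 638 = 638
  O–H: 2 × 445 = 890
  Σ(formed) = 3232 kJ
ΔH = Σ(broken) − Σ(formed) = 3303 − 3232 = +71 kJ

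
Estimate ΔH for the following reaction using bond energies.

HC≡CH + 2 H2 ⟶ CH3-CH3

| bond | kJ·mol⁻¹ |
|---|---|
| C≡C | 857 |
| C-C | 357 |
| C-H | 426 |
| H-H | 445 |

Bonds broken (reactants):
  C≡C: 1 × 857 = 857
  C-H: 2 × 426 = 852
  H-H: 2 × 445 = 890
  Σ(broken) = 2599 kJ
Bonds formed (products):
  C-C: 1 × 357 = 357
  C-H: 6 × 426 = 2556
  Σ(formed) = 2913 kJ
ΔH = Σ(broken) − Σ(formed) = 2599 − 2913 = −314 kJ

ΔH ≈ −314 kJ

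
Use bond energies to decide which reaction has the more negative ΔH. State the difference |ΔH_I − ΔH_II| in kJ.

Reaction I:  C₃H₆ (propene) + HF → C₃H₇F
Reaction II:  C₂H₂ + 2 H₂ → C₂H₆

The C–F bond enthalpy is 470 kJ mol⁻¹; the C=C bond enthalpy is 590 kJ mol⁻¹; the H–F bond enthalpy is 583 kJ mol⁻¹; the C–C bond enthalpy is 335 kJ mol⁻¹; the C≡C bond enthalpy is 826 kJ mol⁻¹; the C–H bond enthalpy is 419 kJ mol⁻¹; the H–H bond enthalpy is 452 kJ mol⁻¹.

Reaction I:
  Bonds broken (reactants):
    C–C: 1 × 335 = 335
    C–H: 6 × 419 = 2514
    C=C: 1 × 590 = 590
    H–F: 1 × 583 = 583
    Σ(broken) = 4022 kJ
  Bonds formed (products):
    C–C: 2 × 335 = 670
    C–F: 1 × 470 = 470
    C–H: 7 × 419 = 2933
    Σ(formed) = 4073 kJ
  ΔH_I = 4022 − 4073 = −51 kJ
Reaction II:
  Bonds broken (reactants):
    C≡C: 1 × 826 = 826
    C–H: 2 × 419 = 838
    H–H: 2 × 452 = 904
    Σ(broken) = 2568 kJ
  Bonds formed (products):
    C–C: 1 × 335 = 335
    C–H: 6 × 419 = 2514
    Σ(formed) = 2849 kJ
  ΔH_II = 2568 − 2849 = −281 kJ
ΔH_I − ΔH_II = +230 kJ, so reaction II has the more negative ΔH; |ΔH_I − ΔH_II| = 230 kJ.

Reaction II, by 230 kJ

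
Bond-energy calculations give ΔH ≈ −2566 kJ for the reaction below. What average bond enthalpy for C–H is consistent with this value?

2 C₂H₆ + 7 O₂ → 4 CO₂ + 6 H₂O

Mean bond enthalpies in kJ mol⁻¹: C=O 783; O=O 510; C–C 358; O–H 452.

Let D be the C–H bond energy.
Σ(broken) = 2×358 + 12×D + 7×510 = 4286 + 12D
Σ(formed) = 8×783 + 12×452 = 11688
ΔH = Σ(broken) − Σ(formed) = (4286 + 12D) − (11688) = −7402 + 12D
Setting this equal to −2566 kJ gives 12D = 4836, so D = 403 kJ/mol.

D(C–H) ≈ 403 kJ/mol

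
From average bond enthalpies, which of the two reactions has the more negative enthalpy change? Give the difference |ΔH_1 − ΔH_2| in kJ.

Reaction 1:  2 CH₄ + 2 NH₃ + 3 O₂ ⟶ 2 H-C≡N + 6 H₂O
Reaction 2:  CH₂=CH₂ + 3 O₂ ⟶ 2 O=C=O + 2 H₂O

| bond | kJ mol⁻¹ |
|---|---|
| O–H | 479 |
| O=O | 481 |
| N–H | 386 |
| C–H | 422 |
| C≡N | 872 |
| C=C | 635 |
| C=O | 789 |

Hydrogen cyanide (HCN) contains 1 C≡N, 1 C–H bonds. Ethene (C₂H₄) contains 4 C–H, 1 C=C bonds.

Reaction 2, by 105 kJ

Reaction 1:
  Bonds broken (reactants):
    C–H: 8 × 422 = 3376
    N–H: 6 × 386 = 2316
    O=O: 3 × 481 = 1443
    Σ(broken) = 7135 kJ
  Bonds formed (products):
    C≡N: 2 × 872 = 1744
    C–H: 2 × 422 = 844
    O–H: 12 × 479 = 5748
    Σ(formed) = 8336 kJ
  ΔH_1 = 7135 − 8336 = −1201 kJ
Reaction 2:
  Bonds broken (reactants):
    C–H: 4 × 422 = 1688
    C=C: 1 × 635 = 635
    O=O: 3 × 481 = 1443
    Σ(broken) = 3766 kJ
  Bonds formed (products):
    C=O: 4 × 789 = 3156
    O–H: 4 × 479 = 1916
    Σ(formed) = 5072 kJ
  ΔH_2 = 3766 − 5072 = −1306 kJ
ΔH_1 − ΔH_2 = +105 kJ, so reaction 2 has the more negative ΔH; |ΔH_1 − ΔH_2| = 105 kJ.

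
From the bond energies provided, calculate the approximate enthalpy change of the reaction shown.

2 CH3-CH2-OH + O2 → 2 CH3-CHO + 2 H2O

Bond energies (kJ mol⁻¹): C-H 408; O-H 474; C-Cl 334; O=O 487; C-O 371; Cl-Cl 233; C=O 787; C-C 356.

ΔH ≈ −477 kJ

Bonds broken (reactants):
  C-C: 2 × 356 = 712
  C-H: 10 × 408 = 4080
  C-O: 2 × 371 = 742
  O-H: 2 × 474 = 948
  O=O: 1 × 487 = 487
  Σ(broken) = 6969 kJ
Bonds formed (products):
  C-C: 2 × 356 = 712
  C-H: 8 × 408 = 3264
  C=O: 2 × 787 = 1574
  O-H: 4 × 474 = 1896
  Σ(formed) = 7446 kJ
ΔH = Σ(broken) − Σ(formed) = 6969 − 7446 = −477 kJ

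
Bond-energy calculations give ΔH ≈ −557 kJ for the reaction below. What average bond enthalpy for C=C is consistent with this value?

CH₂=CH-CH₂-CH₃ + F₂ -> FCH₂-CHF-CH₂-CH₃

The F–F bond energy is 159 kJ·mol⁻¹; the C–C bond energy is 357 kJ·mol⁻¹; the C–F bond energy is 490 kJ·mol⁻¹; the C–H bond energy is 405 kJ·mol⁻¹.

Let D be the C=C bond energy.
Σ(broken) = 2×357 + 8×405 + 1×D + 1×159 = 4113 + D
Σ(formed) = 3×357 + 2×490 + 8×405 = 5291
ΔH = Σ(broken) − Σ(formed) = (4113 + D) − (5291) = −1178 + D
Setting this equal to −557 kJ gives D = 621 kJ/mol.

D(C=C) ≈ 621 kJ/mol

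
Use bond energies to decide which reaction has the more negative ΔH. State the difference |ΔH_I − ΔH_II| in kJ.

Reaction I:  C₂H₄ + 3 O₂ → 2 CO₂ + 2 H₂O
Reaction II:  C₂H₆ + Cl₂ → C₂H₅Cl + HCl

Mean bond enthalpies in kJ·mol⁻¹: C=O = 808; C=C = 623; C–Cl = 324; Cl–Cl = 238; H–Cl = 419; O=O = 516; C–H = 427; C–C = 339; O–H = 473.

Reaction I:
  Bonds broken (reactants):
    C–H: 4 × 427 = 1708
    C=C: 1 × 623 = 623
    O=O: 3 × 516 = 1548
    Σ(broken) = 3879 kJ
  Bonds formed (products):
    C=O: 4 × 808 = 3232
    O–H: 4 × 473 = 1892
    Σ(formed) = 5124 kJ
  ΔH_I = 3879 − 5124 = −1245 kJ
Reaction II:
  Bonds broken (reactants):
    C–C: 1 × 339 = 339
    C–H: 6 × 427 = 2562
    Cl–Cl: 1 × 238 = 238
    Σ(broken) = 3139 kJ
  Bonds formed (products):
    C–C: 1 × 339 = 339
    C–Cl: 1 × 324 = 324
    C–H: 5 × 427 = 2135
    H–Cl: 1 × 419 = 419
    Σ(formed) = 3217 kJ
  ΔH_II = 3139 − 3217 = −78 kJ
ΔH_I − ΔH_II = −1167 kJ, so reaction I has the more negative ΔH; |ΔH_I − ΔH_II| = 1167 kJ.

Reaction I, by 1167 kJ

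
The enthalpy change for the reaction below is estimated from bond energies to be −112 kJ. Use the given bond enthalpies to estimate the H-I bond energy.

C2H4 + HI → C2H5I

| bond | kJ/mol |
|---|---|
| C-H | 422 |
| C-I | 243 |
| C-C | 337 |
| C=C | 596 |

D(H-I) ≈ 294 kJ/mol

Let D be the H-I bond energy.
Σ(broken) = 4×422 + 1×596 + 1×D = 2284 + D
Σ(formed) = 1×337 + 5×422 + 1×243 = 2690
ΔH = Σ(broken) − Σ(formed) = (2284 + D) − (2690) = −406 + D
Setting this equal to −112 kJ gives D = 294 kJ/mol.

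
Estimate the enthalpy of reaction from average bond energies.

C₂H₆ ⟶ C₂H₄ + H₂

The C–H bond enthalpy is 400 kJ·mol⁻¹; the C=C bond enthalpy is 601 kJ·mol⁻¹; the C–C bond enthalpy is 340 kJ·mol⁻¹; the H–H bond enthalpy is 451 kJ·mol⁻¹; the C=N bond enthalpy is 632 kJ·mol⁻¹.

ΔH ≈ +88 kJ

Bonds broken (reactants):
  C–C: 1 × 340 = 340
  C–H: 6 × 400 = 2400
  Σ(broken) = 2740 kJ
Bonds formed (products):
  C–H: 4 × 400 = 1600
  C=C: 1 × 601 = 601
  H–H: 1 × 451 = 451
  Σ(formed) = 2652 kJ
ΔH = Σ(broken) − Σ(formed) = 2740 − 2652 = +88 kJ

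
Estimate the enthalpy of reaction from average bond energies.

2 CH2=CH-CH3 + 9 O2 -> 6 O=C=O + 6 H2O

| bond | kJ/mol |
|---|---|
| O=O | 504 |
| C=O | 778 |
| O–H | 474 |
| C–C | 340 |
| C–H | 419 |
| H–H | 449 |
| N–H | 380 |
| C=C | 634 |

Bonds broken (reactants):
  C–C: 2 × 340 = 680
  C–H: 12 × 419 = 5028
  C=C: 2 × 634 = 1268
  O=O: 9 × 504 = 4536
  Σ(broken) = 11512 kJ
Bonds formed (products):
  C=O: 12 × 778 = 9336
  O–H: 12 × 474 = 5688
  Σ(formed) = 15024 kJ
ΔH = Σ(broken) − Σ(formed) = 11512 − 15024 = −3512 kJ

ΔH ≈ −3512 kJ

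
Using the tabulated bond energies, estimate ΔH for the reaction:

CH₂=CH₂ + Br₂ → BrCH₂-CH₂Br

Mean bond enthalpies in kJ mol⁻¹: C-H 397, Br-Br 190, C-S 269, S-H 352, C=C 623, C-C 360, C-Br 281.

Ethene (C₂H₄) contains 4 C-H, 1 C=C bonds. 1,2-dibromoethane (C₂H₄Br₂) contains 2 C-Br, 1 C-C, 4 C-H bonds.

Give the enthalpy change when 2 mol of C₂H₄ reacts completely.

ΔH = −218 kJ

Bonds broken (reactants):
  Br-Br: 1 × 190 = 190
  C-H: 4 × 397 = 1588
  C=C: 1 × 623 = 623
  Σ(broken) = 2401 kJ
Bonds formed (products):
  C-Br: 2 × 281 = 562
  C-C: 1 × 360 = 360
  C-H: 4 × 397 = 1588
  Σ(formed) = 2510 kJ
ΔH = Σ(broken) − Σ(formed) = 2401 − 2510 = −109 kJ
For 2× the reaction as written: 2 × (−109) = −218 kJ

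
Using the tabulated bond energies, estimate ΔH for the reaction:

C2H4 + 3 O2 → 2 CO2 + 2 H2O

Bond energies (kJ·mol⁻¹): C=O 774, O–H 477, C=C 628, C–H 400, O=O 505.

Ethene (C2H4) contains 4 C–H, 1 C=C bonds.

ΔH ≈ −1261 kJ

Bonds broken (reactants):
  C–H: 4 × 400 = 1600
  C=C: 1 × 628 = 628
  O=O: 3 × 505 = 1515
  Σ(broken) = 3743 kJ
Bonds formed (products):
  C=O: 4 × 774 = 3096
  O–H: 4 × 477 = 1908
  Σ(formed) = 5004 kJ
ΔH = Σ(broken) − Σ(formed) = 3743 − 5004 = −1261 kJ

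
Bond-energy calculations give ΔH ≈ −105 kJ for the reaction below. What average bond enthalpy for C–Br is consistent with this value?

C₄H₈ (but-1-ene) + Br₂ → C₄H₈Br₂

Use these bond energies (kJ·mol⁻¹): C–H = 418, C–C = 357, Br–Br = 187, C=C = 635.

D(C–Br) ≈ 285 kJ/mol

Let D be the C–Br bond energy.
Σ(broken) = 1×187 + 2×357 + 8×418 + 1×635 = 4880
Σ(formed) = 2×D + 3×357 + 8×418 = 4415 + 2D
ΔH = Σ(broken) − Σ(formed) = (4880) − (4415 + 2D) = +465 − 2D
Setting this equal to −105 kJ gives 2D = 570, so D = 285 kJ/mol.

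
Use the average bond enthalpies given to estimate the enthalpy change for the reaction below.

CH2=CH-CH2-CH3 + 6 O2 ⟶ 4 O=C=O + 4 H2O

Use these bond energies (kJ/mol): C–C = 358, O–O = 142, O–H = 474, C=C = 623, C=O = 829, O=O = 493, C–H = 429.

Bonds broken (reactants):
  C–C: 2 × 358 = 716
  C–H: 8 × 429 = 3432
  C=C: 1 × 623 = 623
  O=O: 6 × 493 = 2958
  Σ(broken) = 7729 kJ
Bonds formed (products):
  C=O: 8 × 829 = 6632
  O–H: 8 × 474 = 3792
  Σ(formed) = 10424 kJ
ΔH = Σ(broken) − Σ(formed) = 7729 − 10424 = −2695 kJ

ΔH ≈ −2695 kJ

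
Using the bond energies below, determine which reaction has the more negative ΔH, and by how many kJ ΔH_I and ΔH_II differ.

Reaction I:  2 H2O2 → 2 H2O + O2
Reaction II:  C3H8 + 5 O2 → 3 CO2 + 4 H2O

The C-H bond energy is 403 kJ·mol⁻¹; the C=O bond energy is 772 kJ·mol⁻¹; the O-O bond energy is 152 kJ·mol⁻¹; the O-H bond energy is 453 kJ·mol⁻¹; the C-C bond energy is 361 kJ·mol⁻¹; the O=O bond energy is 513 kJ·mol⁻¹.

Reaction II, by 1536 kJ

Reaction I:
  Bonds broken (reactants):
    O-H: 4 × 453 = 1812
    O-O: 2 × 152 = 304
    Σ(broken) = 2116 kJ
  Bonds formed (products):
    O-H: 4 × 453 = 1812
    O=O: 1 × 513 = 513
    Σ(formed) = 2325 kJ
  ΔH_I = 2116 − 2325 = −209 kJ
Reaction II:
  Bonds broken (reactants):
    C-C: 2 × 361 = 722
    C-H: 8 × 403 = 3224
    O=O: 5 × 513 = 2565
    Σ(broken) = 6511 kJ
  Bonds formed (products):
    C=O: 6 × 772 = 4632
    O-H: 8 × 453 = 3624
    Σ(formed) = 8256 kJ
  ΔH_II = 6511 − 8256 = −1745 kJ
ΔH_I − ΔH_II = +1536 kJ, so reaction II has the more negative ΔH; |ΔH_I − ΔH_II| = 1536 kJ.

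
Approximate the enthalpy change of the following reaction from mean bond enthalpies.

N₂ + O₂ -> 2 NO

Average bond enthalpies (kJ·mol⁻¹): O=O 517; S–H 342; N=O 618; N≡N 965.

ΔH ≈ +246 kJ

Bonds broken (reactants):
  N≡N: 1 × 965 = 965
  O=O: 1 × 517 = 517
  Σ(broken) = 1482 kJ
Bonds formed (products):
  N=O: 2 × 618 = 1236
  Σ(formed) = 1236 kJ
ΔH = Σ(broken) − Σ(formed) = 1482 − 1236 = +246 kJ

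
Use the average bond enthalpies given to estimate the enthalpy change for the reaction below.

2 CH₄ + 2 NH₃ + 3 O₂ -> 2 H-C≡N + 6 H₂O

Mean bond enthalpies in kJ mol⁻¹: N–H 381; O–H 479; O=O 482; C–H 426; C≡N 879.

Bonds broken (reactants):
  C–H: 8 × 426 = 3408
  N–H: 6 × 381 = 2286
  O=O: 3 × 482 = 1446
  Σ(broken) = 7140 kJ
Bonds formed (products):
  C≡N: 2 × 879 = 1758
  C–H: 2 × 426 = 852
  O–H: 12 × 479 = 5748
  Σ(formed) = 8358 kJ
ΔH = Σ(broken) − Σ(formed) = 7140 − 8358 = −1218 kJ

ΔH ≈ −1218 kJ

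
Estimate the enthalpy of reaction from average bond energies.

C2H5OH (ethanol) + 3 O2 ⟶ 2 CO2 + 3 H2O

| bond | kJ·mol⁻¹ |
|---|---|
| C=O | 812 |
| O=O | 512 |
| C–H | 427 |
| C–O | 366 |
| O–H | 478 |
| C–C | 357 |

Bonds broken (reactants):
  C–C: 1 × 357 = 357
  C–H: 5 × 427 = 2135
  C–O: 1 × 366 = 366
  O–H: 1 × 478 = 478
  O=O: 3 × 512 = 1536
  Σ(broken) = 4872 kJ
Bonds formed (products):
  C=O: 4 × 812 = 3248
  O–H: 6 × 478 = 2868
  Σ(formed) = 6116 kJ
ΔH = Σ(broken) − Σ(formed) = 4872 − 6116 = −1244 kJ

ΔH ≈ −1244 kJ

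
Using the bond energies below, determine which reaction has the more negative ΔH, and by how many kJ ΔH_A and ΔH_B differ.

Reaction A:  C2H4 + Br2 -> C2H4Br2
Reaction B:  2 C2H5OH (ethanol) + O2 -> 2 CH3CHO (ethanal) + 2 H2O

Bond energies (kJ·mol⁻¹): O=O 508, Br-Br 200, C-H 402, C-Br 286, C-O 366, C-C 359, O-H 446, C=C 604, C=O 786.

Reaction B, by 293 kJ

Reaction A:
  Bonds broken (reactants):
    Br-Br: 1 × 200 = 200
    C-H: 4 × 402 = 1608
    C=C: 1 × 604 = 604
    Σ(broken) = 2412 kJ
  Bonds formed (products):
    C-Br: 2 × 286 = 572
    C-C: 1 × 359 = 359
    C-H: 4 × 402 = 1608
    Σ(formed) = 2539 kJ
  ΔH_A = 2412 − 2539 = −127 kJ
Reaction B:
  Bonds broken (reactants):
    C-C: 2 × 359 = 718
    C-H: 10 × 402 = 4020
    C-O: 2 × 366 = 732
    O-H: 2 × 446 = 892
    O=O: 1 × 508 = 508
    Σ(broken) = 6870 kJ
  Bonds formed (products):
    C-C: 2 × 359 = 718
    C-H: 8 × 402 = 3216
    C=O: 2 × 786 = 1572
    O-H: 4 × 446 = 1784
    Σ(formed) = 7290 kJ
  ΔH_B = 6870 − 7290 = −420 kJ
ΔH_A − ΔH_B = +293 kJ, so reaction B has the more negative ΔH; |ΔH_A − ΔH_B| = 293 kJ.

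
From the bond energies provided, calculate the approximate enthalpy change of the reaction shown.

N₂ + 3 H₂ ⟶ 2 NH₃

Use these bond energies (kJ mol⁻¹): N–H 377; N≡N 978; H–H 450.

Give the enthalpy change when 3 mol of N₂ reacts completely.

ΔH = +198 kJ

Bonds broken (reactants):
  H–H: 3 × 450 = 1350
  N≡N: 1 × 978 = 978
  Σ(broken) = 2328 kJ
Bonds formed (products):
  N–H: 6 × 377 = 2262
  Σ(formed) = 2262 kJ
ΔH = Σ(broken) − Σ(formed) = 2328 − 2262 = +66 kJ
For 3× the reaction as written: 3 × (+66) = +198 kJ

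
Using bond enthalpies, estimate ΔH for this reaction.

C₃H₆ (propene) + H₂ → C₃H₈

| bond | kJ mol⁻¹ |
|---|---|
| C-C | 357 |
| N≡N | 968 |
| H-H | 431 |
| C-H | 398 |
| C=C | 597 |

Bonds broken (reactants):
  C-C: 1 × 357 = 357
  C-H: 6 × 398 = 2388
  C=C: 1 × 597 = 597
  H-H: 1 × 431 = 431
  Σ(broken) = 3773 kJ
Bonds formed (products):
  C-C: 2 × 357 = 714
  C-H: 8 × 398 = 3184
  Σ(formed) = 3898 kJ
ΔH = Σ(broken) − Σ(formed) = 3773 − 3898 = −125 kJ

ΔH ≈ −125 kJ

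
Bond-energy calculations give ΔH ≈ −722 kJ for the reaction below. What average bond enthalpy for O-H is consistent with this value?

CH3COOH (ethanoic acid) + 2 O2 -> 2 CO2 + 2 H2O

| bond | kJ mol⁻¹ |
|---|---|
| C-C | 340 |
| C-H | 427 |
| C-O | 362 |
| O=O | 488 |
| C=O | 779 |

D(O-H) ≈ 448 kJ/mol

Let D be the O-H bond energy.
Σ(broken) = 1×340 + 3×427 + 1×362 + 1×779 + 1×D + 2×488 = 3738 + D
Σ(formed) = 4×779 + 4×D = 3116 + 4D
ΔH = Σ(broken) − Σ(formed) = (3738 + D) − (3116 + 4D) = +622 − 3D
Setting this equal to −722 kJ gives 3D = 1344, so D = 448 kJ/mol.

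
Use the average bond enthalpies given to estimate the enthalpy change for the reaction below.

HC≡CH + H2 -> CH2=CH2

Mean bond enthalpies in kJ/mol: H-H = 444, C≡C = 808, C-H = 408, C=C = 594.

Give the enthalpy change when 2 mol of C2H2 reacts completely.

Bonds broken (reactants):
  C≡C: 1 × 808 = 808
  C-H: 2 × 408 = 816
  H-H: 1 × 444 = 444
  Σ(broken) = 2068 kJ
Bonds formed (products):
  C-H: 4 × 408 = 1632
  C=C: 1 × 594 = 594
  Σ(formed) = 2226 kJ
ΔH = Σ(broken) − Σ(formed) = 2068 − 2226 = −158 kJ
For 2× the reaction as written: 2 × (−158) = −316 kJ

ΔH = −316 kJ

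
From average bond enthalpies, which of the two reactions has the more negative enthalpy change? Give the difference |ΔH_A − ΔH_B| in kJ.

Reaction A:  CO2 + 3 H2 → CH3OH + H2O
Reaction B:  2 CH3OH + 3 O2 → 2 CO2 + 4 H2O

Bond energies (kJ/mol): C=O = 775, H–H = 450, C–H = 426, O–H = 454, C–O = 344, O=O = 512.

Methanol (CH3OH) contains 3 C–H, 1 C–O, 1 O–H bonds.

Reaction A:
  Bonds broken (reactants):
    C=O: 2 × 775 = 1550
    H–H: 3 × 450 = 1350
    Σ(broken) = 2900 kJ
  Bonds formed (products):
    C–H: 3 × 426 = 1278
    C–O: 1 × 344 = 344
    O–H: 3 × 454 = 1362
    Σ(formed) = 2984 kJ
  ΔH_A = 2900 − 2984 = −84 kJ
Reaction B:
  Bonds broken (reactants):
    C–H: 6 × 426 = 2556
    C–O: 2 × 344 = 688
    O–H: 2 × 454 = 908
    O=O: 3 × 512 = 1536
    Σ(broken) = 5688 kJ
  Bonds formed (products):
    C=O: 4 × 775 = 3100
    O–H: 8 × 454 = 3632
    Σ(formed) = 6732 kJ
  ΔH_B = 5688 − 6732 = −1044 kJ
ΔH_A − ΔH_B = +960 kJ, so reaction B has the more negative ΔH; |ΔH_A − ΔH_B| = 960 kJ.

Reaction B, by 960 kJ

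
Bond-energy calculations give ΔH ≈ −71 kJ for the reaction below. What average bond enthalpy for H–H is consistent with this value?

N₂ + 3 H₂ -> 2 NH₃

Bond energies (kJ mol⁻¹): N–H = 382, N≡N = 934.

Let D be the H–H bond energy.
Σ(broken) = 3×D + 1×934 = 934 + 3D
Σ(formed) = 6×382 = 2292
ΔH = Σ(broken) − Σ(formed) = (934 + 3D) − (2292) = −1358 + 3D
Setting this equal to −71 kJ gives 3D = 1287, so D = 429 kJ/mol.

D(H–H) ≈ 429 kJ/mol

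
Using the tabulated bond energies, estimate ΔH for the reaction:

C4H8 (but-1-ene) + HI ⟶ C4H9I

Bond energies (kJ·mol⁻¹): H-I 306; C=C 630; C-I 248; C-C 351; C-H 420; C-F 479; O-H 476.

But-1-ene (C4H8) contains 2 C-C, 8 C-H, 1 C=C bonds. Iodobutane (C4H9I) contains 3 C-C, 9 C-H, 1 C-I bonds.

Bonds broken (reactants):
  C-C: 2 × 351 = 702
  C-H: 8 × 420 = 3360
  C=C: 1 × 630 = 630
  H-I: 1 × 306 = 306
  Σ(broken) = 4998 kJ
Bonds formed (products):
  C-C: 3 × 351 = 1053
  C-H: 9 × 420 = 3780
  C-I: 1 × 248 = 248
  Σ(formed) = 5081 kJ
ΔH = Σ(broken) − Σ(formed) = 4998 − 5081 = −83 kJ

ΔH ≈ −83 kJ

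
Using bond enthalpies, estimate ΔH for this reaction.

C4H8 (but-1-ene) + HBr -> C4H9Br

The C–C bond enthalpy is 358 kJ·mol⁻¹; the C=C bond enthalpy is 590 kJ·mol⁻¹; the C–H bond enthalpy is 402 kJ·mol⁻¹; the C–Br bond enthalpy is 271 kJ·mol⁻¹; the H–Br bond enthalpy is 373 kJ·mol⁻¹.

Bonds broken (reactants):
  C–C: 2 × 358 = 716
  C–H: 8 × 402 = 3216
  C=C: 1 × 590 = 590
  H–Br: 1 × 373 = 373
  Σ(broken) = 4895 kJ
Bonds formed (products):
  C–Br: 1 × 271 = 271
  C–C: 3 × 358 = 1074
  C–H: 9 × 402 = 3618
  Σ(formed) = 4963 kJ
ΔH = Σ(broken) − Σ(formed) = 4895 − 4963 = −68 kJ

ΔH ≈ −68 kJ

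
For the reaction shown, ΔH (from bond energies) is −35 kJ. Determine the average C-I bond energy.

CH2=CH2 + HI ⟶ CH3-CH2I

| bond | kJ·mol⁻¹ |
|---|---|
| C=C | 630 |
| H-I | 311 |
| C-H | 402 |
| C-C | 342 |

Let D be the C-I bond energy.
Σ(broken) = 4×402 + 1×630 + 1×311 = 2549
Σ(formed) = 1×342 + 5×402 + 1×D = 2352 + D
ΔH = Σ(broken) − Σ(formed) = (2549) − (2352 + D) = +197 − D
Setting this equal to −35 kJ gives D = 232 kJ/mol.

D(C-I) ≈ 232 kJ/mol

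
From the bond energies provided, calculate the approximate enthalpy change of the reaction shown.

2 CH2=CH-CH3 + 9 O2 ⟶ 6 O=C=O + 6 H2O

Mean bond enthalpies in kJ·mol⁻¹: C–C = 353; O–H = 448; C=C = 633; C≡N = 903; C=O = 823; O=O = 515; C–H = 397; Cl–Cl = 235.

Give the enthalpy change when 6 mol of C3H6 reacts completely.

ΔH = −11643 kJ

Bonds broken (reactants):
  C–C: 2 × 353 = 706
  C–H: 12 × 397 = 4764
  C=C: 2 × 633 = 1266
  O=O: 9 × 515 = 4635
  Σ(broken) = 11371 kJ
Bonds formed (products):
  C=O: 12 × 823 = 9876
  O–H: 12 × 448 = 5376
  Σ(formed) = 15252 kJ
ΔH = Σ(broken) − Σ(formed) = 11371 − 15252 = −3881 kJ
For 3× the reaction as written: 3 × (−3881) = −11643 kJ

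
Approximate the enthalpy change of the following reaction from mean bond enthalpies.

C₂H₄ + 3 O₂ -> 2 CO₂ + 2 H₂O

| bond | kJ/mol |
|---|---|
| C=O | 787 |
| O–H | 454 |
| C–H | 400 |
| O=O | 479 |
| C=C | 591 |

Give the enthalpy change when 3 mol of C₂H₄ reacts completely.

Bonds broken (reactants):
  C–H: 4 × 400 = 1600
  C=C: 1 × 591 = 591
  O=O: 3 × 479 = 1437
  Σ(broken) = 3628 kJ
Bonds formed (products):
  C=O: 4 × 787 = 3148
  O–H: 4 × 454 = 1816
  Σ(formed) = 4964 kJ
ΔH = Σ(broken) − Σ(formed) = 3628 − 4964 = −1336 kJ
For 3× the reaction as written: 3 × (−1336) = −4008 kJ

ΔH = −4008 kJ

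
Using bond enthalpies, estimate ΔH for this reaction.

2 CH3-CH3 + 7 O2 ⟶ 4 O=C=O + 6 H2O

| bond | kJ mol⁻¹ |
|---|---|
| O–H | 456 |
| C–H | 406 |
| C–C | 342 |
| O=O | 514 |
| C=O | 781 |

ΔH ≈ −2566 kJ

Bonds broken (reactants):
  C–C: 2 × 342 = 684
  C–H: 12 × 406 = 4872
  O=O: 7 × 514 = 3598
  Σ(broken) = 9154 kJ
Bonds formed (products):
  C=O: 8 × 781 = 6248
  O–H: 12 × 456 = 5472
  Σ(formed) = 11720 kJ
ΔH = Σ(broken) − Σ(formed) = 9154 − 11720 = −2566 kJ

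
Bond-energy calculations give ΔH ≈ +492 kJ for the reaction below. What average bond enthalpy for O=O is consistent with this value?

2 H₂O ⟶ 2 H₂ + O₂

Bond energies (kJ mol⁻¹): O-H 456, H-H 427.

Let D be the O=O bond energy.
Σ(broken) = 4×456 = 1824
Σ(formed) = 2×427 + 1×D = 854 + D
ΔH = Σ(broken) − Σ(formed) = (1824) − (854 + D) = +970 − D
Setting this equal to +492 kJ gives D = 478 kJ/mol.

D(O=O) ≈ 478 kJ/mol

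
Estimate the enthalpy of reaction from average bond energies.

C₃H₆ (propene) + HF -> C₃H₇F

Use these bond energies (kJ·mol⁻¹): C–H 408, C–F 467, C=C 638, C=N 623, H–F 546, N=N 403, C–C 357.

ΔH ≈ −48 kJ

Bonds broken (reactants):
  C–C: 1 × 357 = 357
  C–H: 6 × 408 = 2448
  C=C: 1 × 638 = 638
  H–F: 1 × 546 = 546
  Σ(broken) = 3989 kJ
Bonds formed (products):
  C–C: 2 × 357 = 714
  C–F: 1 × 467 = 467
  C–H: 7 × 408 = 2856
  Σ(formed) = 4037 kJ
ΔH = Σ(broken) − Σ(formed) = 3989 − 4037 = −48 kJ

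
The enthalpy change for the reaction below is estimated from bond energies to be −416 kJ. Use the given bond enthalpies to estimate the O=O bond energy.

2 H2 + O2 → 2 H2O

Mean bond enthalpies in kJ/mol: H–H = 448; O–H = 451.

D(O=O) ≈ 492 kJ/mol

Let D be the O=O bond energy.
Σ(broken) = 2×448 + 1×D = 896 + D
Σ(formed) = 4×451 = 1804
ΔH = Σ(broken) − Σ(formed) = (896 + D) − (1804) = −908 + D
Setting this equal to −416 kJ gives D = 492 kJ/mol.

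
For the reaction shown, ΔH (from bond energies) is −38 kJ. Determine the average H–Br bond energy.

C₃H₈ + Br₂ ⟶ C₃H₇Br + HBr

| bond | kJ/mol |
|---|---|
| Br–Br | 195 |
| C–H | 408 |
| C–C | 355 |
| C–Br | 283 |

Let D be the H–Br bond energy.
Σ(broken) = 1×195 + 2×355 + 8×408 = 4169
Σ(formed) = 1×283 + 2×355 + 7×408 + 1×D = 3849 + D
ΔH = Σ(broken) − Σ(formed) = (4169) − (3849 + D) = +320 − D
Setting this equal to −38 kJ gives D = 358 kJ/mol.

D(H–Br) ≈ 358 kJ/mol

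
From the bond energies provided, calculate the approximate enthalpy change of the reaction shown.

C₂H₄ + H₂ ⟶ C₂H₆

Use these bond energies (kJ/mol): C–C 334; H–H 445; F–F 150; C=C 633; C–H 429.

ΔH ≈ −114 kJ

Bonds broken (reactants):
  C–H: 4 × 429 = 1716
  C=C: 1 × 633 = 633
  H–H: 1 × 445 = 445
  Σ(broken) = 2794 kJ
Bonds formed (products):
  C–C: 1 × 334 = 334
  C–H: 6 × 429 = 2574
  Σ(formed) = 2908 kJ
ΔH = Σ(broken) − Σ(formed) = 2794 − 2908 = −114 kJ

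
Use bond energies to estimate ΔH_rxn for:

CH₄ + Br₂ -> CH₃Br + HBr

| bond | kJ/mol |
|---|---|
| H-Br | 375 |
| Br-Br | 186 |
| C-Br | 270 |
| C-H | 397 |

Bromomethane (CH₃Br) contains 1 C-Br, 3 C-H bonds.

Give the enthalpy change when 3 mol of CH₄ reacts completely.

Bonds broken (reactants):
  Br-Br: 1 × 186 = 186
  C-H: 4 × 397 = 1588
  Σ(broken) = 1774 kJ
Bonds formed (products):
  C-Br: 1 × 270 = 270
  C-H: 3 × 397 = 1191
  H-Br: 1 × 375 = 375
  Σ(formed) = 1836 kJ
ΔH = Σ(broken) − Σ(formed) = 1774 − 1836 = −62 kJ
For 3× the reaction as written: 3 × (−62) = −186 kJ

ΔH = −186 kJ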